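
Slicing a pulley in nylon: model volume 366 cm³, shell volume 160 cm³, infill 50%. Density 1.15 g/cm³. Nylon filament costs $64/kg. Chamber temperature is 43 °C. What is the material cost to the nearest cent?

$19.36

Interior volume: 366 − 160 → 206 cm³.
Infill deposited: 0.50 × 206 → 103 cm³.
Deposited volume: 160 + 103 → 263 cm³.
Mass: 263 × 1.15 → 302.45 g.
Cost = 302.45 g / 1000 × $64/kg = $19.36.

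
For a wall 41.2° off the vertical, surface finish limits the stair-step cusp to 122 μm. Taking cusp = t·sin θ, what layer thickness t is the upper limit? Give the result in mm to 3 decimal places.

0.185 mm

Layer height = cusp / sin(41.2°) = 0.122 / 0.6587 = 0.185 mm.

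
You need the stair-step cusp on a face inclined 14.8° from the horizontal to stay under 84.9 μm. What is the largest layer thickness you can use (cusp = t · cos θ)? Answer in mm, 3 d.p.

0.088 mm

Layer height = cusp / cos(14.8°) = 0.0849 / 0.9668 = 0.088 mm.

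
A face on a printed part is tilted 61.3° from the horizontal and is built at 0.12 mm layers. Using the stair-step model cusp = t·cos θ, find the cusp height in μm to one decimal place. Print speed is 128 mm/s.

Cusp = layer height × cos(61.3°) = 0.12 × 0.4802 = 0.057624 mm = 57.6 μm.

57.6 μm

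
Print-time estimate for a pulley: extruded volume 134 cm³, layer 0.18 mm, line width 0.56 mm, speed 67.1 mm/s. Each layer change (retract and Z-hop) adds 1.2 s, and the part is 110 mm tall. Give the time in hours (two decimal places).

5.71 hours

Line area = 0.18 × 0.56, so 0.1008 mm².
Toolpath length = 134 cm³ / 0.1008 mm² = 134000 / 0.1008 = 1329365.1 mm.
Print-move time = 1329365.1 / 67.1, so 19811.7 s.
Layer count = ceil(110 / 0.18) = 612.
Non-print overhead: 612 × 1.2 → 734.4 s.
Altogether 19811.7 + 734.4 = 20546.1 s, i.e. 5.71 hours.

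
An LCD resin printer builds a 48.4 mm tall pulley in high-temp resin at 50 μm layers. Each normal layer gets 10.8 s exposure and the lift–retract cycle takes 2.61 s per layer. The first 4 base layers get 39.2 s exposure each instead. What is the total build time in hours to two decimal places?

Layers = ⌈48.4/0.05⌉ = 968.
Bottom layers = 4 × (39.2 + 2.61) = 167.24 s.
Remaining layers = 964 × (10.8 + 2.61), so 12927.24 s.
Sum: 167.24 + 12927.24 = 13094.48 s → 3.64 hours.

3.64 hours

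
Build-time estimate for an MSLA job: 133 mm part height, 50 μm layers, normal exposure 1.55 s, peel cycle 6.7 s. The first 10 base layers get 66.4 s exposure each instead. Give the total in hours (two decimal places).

Layers = ⌈133/0.05⌉ = 2660.
Burn-in layers = 10 × (66.4 + 6.7), so 731 s.
Normal layers: 2650 × (1.55 + 6.7) → 21862.5 s.
Total = 731 + 21862.5 = 22593.5 s = 6.28 hours.

6.28 hours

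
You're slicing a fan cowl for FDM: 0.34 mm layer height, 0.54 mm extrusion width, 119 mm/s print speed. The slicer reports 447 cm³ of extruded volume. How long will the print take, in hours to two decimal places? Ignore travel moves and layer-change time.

5.68 hours

Bead cross-section = 0.34 × 0.54, so 0.1836 mm².
Total extruded path = 447000/0.1836 = 2434640.5 mm.
Print-move time = 2434640.5 / 119, so 20459.2 s.
That's 20459.2 s → 5.68 hours.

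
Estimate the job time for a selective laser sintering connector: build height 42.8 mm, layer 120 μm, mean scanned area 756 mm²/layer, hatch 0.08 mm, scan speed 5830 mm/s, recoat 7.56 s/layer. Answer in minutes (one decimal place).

Layer count = ceil(42.8 / 0.12) = 357.
Scan path per layer = 756 / 0.08 = 9450 mm.
Scan time per layer: 9450 / 5830 → 1.6209 s.
Per-layer time = 1.6209 + 7.56, so 9.1809 s.
357 layers × 9.1809 s/layer = 3277.5813 s, i.e. 54.6 minutes.

54.6 minutes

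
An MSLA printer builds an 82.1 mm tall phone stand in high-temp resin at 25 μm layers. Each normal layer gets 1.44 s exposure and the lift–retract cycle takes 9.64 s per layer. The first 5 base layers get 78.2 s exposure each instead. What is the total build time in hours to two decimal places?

Layer count = ceil(82.1 / 0.025) = 3284.
Bottom layers = 5 × (78.2 + 9.64) = 439.2 s.
Remaining layers = 3279 × (1.44 + 9.64) = 36331.32 s.
Sum: 439.2 + 36331.32 = 36770.52 s → 10.21 hours.

10.21 hours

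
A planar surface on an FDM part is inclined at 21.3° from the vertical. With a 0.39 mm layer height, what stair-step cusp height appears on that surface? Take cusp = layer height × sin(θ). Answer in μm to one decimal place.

141.7 μm

sin(21.3°) = 0.3633, so cusp = 0.39 × 0.3633 = 0.141687 mm → 141.7 μm.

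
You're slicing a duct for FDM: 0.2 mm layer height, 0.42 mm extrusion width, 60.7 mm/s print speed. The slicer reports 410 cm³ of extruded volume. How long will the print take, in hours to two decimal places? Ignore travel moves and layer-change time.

22.34 hours

Bead cross-section = 0.2 × 0.42 = 0.084 mm².
Total extruded path = 410000/0.084 = 4880952.4 mm.
Extrusion time = 4880952.4 / 60.7, so 80411.1 s.
80411.1 s = 22.34 hours.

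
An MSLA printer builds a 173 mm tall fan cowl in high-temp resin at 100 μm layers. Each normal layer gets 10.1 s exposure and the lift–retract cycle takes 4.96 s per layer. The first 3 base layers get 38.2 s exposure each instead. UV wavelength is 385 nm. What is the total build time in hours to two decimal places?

7.26 hours

Number of layers: 173 / 0.1 → 1730 (rounded up).
Base layers = 3 × (38.2 + 4.96), so 129.48 s.
Remaining layers = 1727 × (10.1 + 4.96) = 26008.62 s.
Sum: 129.48 + 26008.62 = 26138.1 s → 7.26 hours.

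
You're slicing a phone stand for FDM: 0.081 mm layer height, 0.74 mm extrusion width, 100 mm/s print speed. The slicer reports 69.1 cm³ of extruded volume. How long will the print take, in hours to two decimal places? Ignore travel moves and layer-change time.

3.20 hours

Extrusion cross-section: 0.081 × 0.74 → 0.05994 mm².
Toolpath length = 69.1 cm³ / 0.05994 mm² = 69100 / 0.05994 = 1152819.5 mm.
Time extruding = 1152819.5 / 100 = 11528.2 s.
11528.2 s = 3.20 hours.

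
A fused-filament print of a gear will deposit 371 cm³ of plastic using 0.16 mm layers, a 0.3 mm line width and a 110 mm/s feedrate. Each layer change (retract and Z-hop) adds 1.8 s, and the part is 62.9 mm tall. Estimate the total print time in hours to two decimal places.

Extrusion cross-section: 0.16 × 0.3 → 0.048 mm².
Toolpath length = 371 cm³ / 0.048 mm² = 371000 / 0.048 = 7729166.7 mm.
Print-move time = 7729166.7 / 110 = 70265.2 s.
Layers = ⌈62.9/0.16⌉ = 394.
Layer-change overhead = 394 × 1.8, so 709.2 s.
Altogether 70265.2 + 709.2 = 70974.4 s, i.e. 19.72 hours.

19.72 hours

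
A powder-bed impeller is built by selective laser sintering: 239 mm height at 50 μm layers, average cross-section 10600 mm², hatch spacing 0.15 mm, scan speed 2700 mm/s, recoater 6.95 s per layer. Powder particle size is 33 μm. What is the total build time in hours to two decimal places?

43.98 hours

Layers = ⌈239/0.05⌉ = 4780.
Per-layer scan distance = 10600 / 0.15 = 70666.7 mm.
Laser time per layer = 70666.7 / 2700, so 26.1729 s.
Time per layer: 26.1729 + 6.95 → 33.1229 s.
Build time = 4780 × 33.1229 = 158327.462 s = 43.98 hours.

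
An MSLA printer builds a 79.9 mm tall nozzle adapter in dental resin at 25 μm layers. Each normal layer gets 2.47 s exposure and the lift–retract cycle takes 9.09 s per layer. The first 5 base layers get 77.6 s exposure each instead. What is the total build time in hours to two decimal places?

10.37 hours

Layers = ⌈79.9/0.025⌉ = 3196.
Burn-in layers = 5 × (77.6 + 9.09), so 433.45 s.
Remaining layers: 3191 × (2.47 + 9.09) → 36887.96 s.
Sum: 433.45 + 36887.96 = 37321.41 s → 10.37 hours.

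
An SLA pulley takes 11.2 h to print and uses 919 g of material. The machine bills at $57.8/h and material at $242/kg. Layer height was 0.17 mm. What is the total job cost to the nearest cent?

Machine cost = 57.8 × 11.2, so $647.36.
Material cost: 242 × 919/1000 → $222.398.
Total = 647.36 + 222.398 = 869.758 ≈ $869.76.

$869.76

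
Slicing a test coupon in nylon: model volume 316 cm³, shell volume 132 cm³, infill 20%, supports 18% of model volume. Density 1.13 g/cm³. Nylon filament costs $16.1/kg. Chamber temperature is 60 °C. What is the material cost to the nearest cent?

$4.11

Interior volume: 316 − 132 → 184 cm³.
Infill deposited = 0.20 × 184 = 36.8 cm³.
Support: 0.18 × 316 → 56.88 cm³.
Deposited volume: 132 + 36.8 + 56.88 → 225.68 cm³.
Mass = 225.68 × 1.13, so 255.0184 g.
At $16.1/kg: 255.0184/1000 × 16.1 = $4.11.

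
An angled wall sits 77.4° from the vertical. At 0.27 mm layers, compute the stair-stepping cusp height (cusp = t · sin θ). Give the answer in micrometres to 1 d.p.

h_c = t·sin θ = 0.27 × 0.9759 = 0.263493 mm (263.5 μm).

263.5 μm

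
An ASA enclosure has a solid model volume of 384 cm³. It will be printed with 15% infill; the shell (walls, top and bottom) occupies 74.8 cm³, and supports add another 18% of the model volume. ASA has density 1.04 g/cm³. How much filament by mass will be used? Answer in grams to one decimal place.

Interior volume: 384 − 74.8 → 309.2 cm³.
Deposited infill = 0.15 × 309.2, so 46.38 cm³.
Support = 0.18 × 384 = 69.12 cm³.
Total printed volume = 74.8 + 46.38 + 69.12 = 190.3 cm³.
Mass = 190.3 × 1.04, so 197.912 g.

197.9 g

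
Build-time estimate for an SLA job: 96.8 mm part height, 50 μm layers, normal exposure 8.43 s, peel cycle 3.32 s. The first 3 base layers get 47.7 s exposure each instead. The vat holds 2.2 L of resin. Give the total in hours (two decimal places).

Layers = ⌈96.8/0.05⌉ = 1936.
Burn-in layers: 3 × (47.7 + 3.32) → 153.06 s.
Normal layers = 1933 × (8.43 + 3.32) = 22712.75 s.
Total = 153.06 + 22712.75 = 22865.81 s = 6.35 hours.

6.35 hours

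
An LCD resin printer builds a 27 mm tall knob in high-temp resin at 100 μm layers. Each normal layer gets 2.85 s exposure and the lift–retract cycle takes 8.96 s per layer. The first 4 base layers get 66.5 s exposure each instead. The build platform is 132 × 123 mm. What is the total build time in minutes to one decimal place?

57.4 minutes

Number of layers: 27 / 0.1 → 270 (rounded up).
Base layers = 4 × (66.5 + 8.96) = 301.84 s.
Normal layers = 266 × (2.85 + 8.96), so 3141.46 s.
Total = 301.84 + 3141.46 = 3443.3 s = 57.4 minutes.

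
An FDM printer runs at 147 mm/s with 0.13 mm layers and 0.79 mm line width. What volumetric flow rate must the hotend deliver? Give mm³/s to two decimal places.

15.10

A: 0.13 × 0.79 → 0.1027 mm².
Q = v·A = 147 × 0.1027 = 15.10 mm³/s.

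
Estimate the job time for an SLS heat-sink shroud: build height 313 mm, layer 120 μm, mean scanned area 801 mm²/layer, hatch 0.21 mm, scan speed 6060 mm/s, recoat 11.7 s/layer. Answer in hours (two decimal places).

Layers = ⌈313/0.12⌉ = 2609.
Scan path per layer: 801 / 0.21 → 3814.3 mm.
Per-layer scan time = 3814.3 / 6060, so 0.6294 s.
Per-layer time = 0.6294 + 11.7, so 12.3294 s.
Total: 2609 × 12.3294 s = 32167.4046 s → 8.94 hours.

8.94 hours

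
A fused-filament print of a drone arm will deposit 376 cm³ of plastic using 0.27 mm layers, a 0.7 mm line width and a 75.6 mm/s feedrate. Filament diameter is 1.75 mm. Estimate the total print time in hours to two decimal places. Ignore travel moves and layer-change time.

7.31 hours

Line area = 0.27 × 0.7 = 0.189 mm².
Path length: 376000 mm³ / 0.189 mm² → 1989418 mm.
Time extruding = 1989418 / 75.6, so 26315.1 s.
26315.1 s = 7.31 hours.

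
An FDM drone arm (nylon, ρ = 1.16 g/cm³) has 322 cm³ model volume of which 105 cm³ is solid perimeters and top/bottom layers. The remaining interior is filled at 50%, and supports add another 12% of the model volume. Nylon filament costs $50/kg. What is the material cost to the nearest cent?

$14.62

Volume inside the shell = 322 − 105, so 217 cm³.
Deposited infill: 0.50 × 217 → 108.5 cm³.
Support: 0.12 × 322 → 38.64 cm³.
Total printed volume = 105 + 108.5 + 38.64, so 252.14 cm³.
Mass = 252.14 × 1.16 = 292.4824 g.
At $50/kg: 292.4824/1000 × 50 = $14.62.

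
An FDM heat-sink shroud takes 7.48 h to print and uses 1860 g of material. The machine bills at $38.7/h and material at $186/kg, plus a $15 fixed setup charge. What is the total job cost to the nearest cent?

Time charge = 38.7 × 7.48, so $289.476.
Material cost: 186 × 1860/1000 → $345.96.
Total = 289.476 + 345.96 + 15 = 650.436 ≈ $650.44.

$650.44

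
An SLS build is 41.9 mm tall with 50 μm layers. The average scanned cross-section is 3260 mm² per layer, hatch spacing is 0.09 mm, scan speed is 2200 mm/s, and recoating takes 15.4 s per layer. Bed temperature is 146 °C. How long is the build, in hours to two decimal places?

7.42 hours

Layers = ⌈41.9/0.05⌉ = 838.
Scan path per layer: 3260 / 0.09 → 36222.2 mm.
Per-layer scan time = 36222.2 / 2200, so 16.4646 s.
Per-layer time = 16.4646 + 15.4, so 31.8646 s.
838 layers × 31.8646 s/layer = 26702.5348 s, i.e. 7.42 hours.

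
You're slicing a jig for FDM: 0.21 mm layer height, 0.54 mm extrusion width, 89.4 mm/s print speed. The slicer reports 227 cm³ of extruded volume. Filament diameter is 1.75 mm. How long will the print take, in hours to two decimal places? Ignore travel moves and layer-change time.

Line area: 0.21 × 0.54 → 0.1134 mm².
Total extruded path = 227000/0.1134 = 2001763.7 mm.
Time extruding = 2001763.7 / 89.4, so 22391.1 s.
Converting: 22391.1 s = 6.22 hours.

6.22 hours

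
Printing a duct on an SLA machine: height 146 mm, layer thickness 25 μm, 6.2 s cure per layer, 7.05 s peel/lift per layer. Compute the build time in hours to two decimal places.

Layers = ⌈146/0.025⌉ = 5840.
Cycle time = 6.2 + 7.05 = 13.25 s.
Build time: 5840 × 13.25 s = 77380 s, i.e. 21.49 hours.

21.49 hours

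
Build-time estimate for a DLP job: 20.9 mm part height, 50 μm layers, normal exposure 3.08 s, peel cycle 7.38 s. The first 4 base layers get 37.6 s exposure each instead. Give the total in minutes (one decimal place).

75.2 minutes

Number of layers: 20.9 / 0.05 → 418 (rounded up).
Bottom layers: 4 × (37.6 + 7.38) → 179.92 s.
Normal layers = 414 × (3.08 + 7.38) = 4330.44 s.
Total = 179.92 + 4330.44 = 4510.36 s = 75.2 minutes.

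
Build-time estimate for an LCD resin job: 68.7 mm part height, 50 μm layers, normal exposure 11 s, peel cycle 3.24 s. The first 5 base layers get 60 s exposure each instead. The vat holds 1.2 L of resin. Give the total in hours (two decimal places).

Number of layers: 68.7 / 0.05 → 1374 (rounded up).
Base layers = 5 × (60 + 3.24), so 316.2 s.
Normal layers = 1369 × (11 + 3.24) = 19494.56 s.
Total = 316.2 + 19494.56 = 19810.76 s = 5.50 hours.

5.50 hours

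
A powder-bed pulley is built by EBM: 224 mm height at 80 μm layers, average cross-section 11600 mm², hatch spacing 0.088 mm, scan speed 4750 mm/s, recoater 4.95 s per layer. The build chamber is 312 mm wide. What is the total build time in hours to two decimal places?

25.43 hours

Layer count = ceil(224 / 0.08) = 2800.
Hatch length per layer = 11600 / 0.088, so 131818.2 mm.
Scan time per layer: 131818.2 / 4750 → 27.7512 s.
Per-layer time = 27.7512 + 4.95, so 32.7012 s.
Build time = 2800 × 32.7012 = 91563.36 s = 25.43 hours.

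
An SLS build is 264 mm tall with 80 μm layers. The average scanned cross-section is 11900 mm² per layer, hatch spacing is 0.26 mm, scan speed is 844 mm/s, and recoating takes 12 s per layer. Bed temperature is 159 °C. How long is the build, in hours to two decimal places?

60.71 hours

Layers = ⌈264/0.08⌉ = 3300.
Per-layer scan distance = 11900 / 0.26 = 45769.2 mm.
Laser time per layer: 45769.2 / 844 → 54.2289 s.
Per-layer time: 54.2289 + 12 → 66.2289 s.
Build time = 3300 × 66.2289 = 218555.37 s = 60.71 hours.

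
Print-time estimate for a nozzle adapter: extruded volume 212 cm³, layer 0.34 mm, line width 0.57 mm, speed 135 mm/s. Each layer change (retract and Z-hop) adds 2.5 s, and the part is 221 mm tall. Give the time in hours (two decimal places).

Extrusion cross-section = 0.34 × 0.57, so 0.1938 mm².
Total extruded path = 212000/0.1938 = 1093911.2 mm.
Time extruding = 1093911.2 / 135 = 8103 s.
Layer count = ceil(221 / 0.34) = 650.
Z-hop total = 650 × 2.5 = 1625 s.
Altogether 8103 + 1625 = 9728 s, i.e. 2.70 hours.

2.70 hours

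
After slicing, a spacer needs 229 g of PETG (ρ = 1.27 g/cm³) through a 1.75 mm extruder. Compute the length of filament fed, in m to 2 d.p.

Volume = 229 g / 1.27 g·cm⁻³ = 180.315 cm³ = 180315 mm³.
A = π r² = π × 0.875² = 2.4053 mm².
L = V/A = 180315/2.4053 = 74965.7 mm → 74.97 m.

74.97 m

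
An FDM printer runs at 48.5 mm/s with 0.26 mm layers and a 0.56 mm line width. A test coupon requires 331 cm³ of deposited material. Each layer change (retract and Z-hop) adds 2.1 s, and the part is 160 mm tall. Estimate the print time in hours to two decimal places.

Line area = 0.26 × 0.56 = 0.1456 mm².
Total extruded path = 331000/0.1456 = 2273351.6 mm.
Time extruding = 2273351.6 / 48.5 = 46873.2 s.
Layer count = ceil(160 / 0.26) = 616.
Z-hop total = 616 × 2.1, so 1293.6 s.
Altogether 46873.2 + 1293.6 = 48166.8 s, i.e. 13.38 hours.

13.38 hours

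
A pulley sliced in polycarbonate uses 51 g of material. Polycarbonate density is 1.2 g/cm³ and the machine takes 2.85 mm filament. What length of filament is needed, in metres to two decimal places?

6.66 m

Extruded volume: 51/1.2 = 42.5 cm³ (42500 mm³).
A = π r² = π × 1.425² = 6.3794 mm².
Length = 42500 / 6.3794 = 6662.07 mm = 6.66 m.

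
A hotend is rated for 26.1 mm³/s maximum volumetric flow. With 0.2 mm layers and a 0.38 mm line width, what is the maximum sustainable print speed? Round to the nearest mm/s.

Bead cross-section = 0.2 × 0.38, so 0.076 mm².
v_max = Q/A = 26.1/0.076 = 343.42 mm/s → 343 mm/s.

343 mm/s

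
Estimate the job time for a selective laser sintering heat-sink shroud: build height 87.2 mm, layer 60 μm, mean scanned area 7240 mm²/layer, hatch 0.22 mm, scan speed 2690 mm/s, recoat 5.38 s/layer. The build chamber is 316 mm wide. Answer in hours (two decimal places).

7.11 hours

Layer count = ceil(87.2 / 0.06) = 1454.
Per-layer scan distance: 7240 / 0.22 → 32909.1 mm.
Scan time per layer: 32909.1 / 2690 → 12.2339 s.
Layer cycle = 12.2339 + 5.38 = 17.6139 s.
1454 layers × 17.6139 s/layer = 25610.6106 s, i.e. 7.11 hours.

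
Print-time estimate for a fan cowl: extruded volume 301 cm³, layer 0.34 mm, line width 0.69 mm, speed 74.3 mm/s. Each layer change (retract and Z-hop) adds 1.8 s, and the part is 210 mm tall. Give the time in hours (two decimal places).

Bead cross-section = 0.34 × 0.69, so 0.2346 mm².
Toolpath length = 301 cm³ / 0.2346 mm² = 301000 / 0.2346 = 1283035 mm.
Extrusion time = 1283035 / 74.3, so 17268.3 s.
Number of layers: 210 / 0.34 → 618 (rounded up).
Non-print overhead: 618 × 1.8 → 1112.4 s.
Altogether 17268.3 + 1112.4 = 18380.7 s, i.e. 5.11 hours.

5.11 hours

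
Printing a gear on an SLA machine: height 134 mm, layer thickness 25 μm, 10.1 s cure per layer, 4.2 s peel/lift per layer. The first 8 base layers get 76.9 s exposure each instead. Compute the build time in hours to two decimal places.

Layers = ⌈134/0.025⌉ = 5360.
Bottom layers = 8 × (76.9 + 4.2), so 648.8 s.
Remaining layers: 5352 × (10.1 + 4.2) → 76533.6 s.
Total = 648.8 + 76533.6 = 77182.4 s = 21.44 hours.

21.44 hours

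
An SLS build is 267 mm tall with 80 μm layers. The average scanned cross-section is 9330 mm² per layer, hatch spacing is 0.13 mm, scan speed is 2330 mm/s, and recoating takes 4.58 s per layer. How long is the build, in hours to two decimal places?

32.81 hours

Layers = ⌈267/0.08⌉ = 3338.
Scan path per layer = 9330 / 0.13, so 71769.2 mm.
Per-layer scan time = 71769.2 / 2330, so 30.8022 s.
Per-layer time = 30.8022 + 4.58 = 35.3822 s.
Build time = 3338 × 35.3822 = 118105.7836 s = 32.81 hours.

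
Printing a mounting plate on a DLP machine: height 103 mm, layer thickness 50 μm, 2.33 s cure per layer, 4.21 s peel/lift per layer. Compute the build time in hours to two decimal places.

Number of layers: 103 / 0.05 → 2060 (rounded up).
Cycle time: 2.33 + 4.21 → 6.54 s.
Total = 2060 × 6.54 = 13472.4 s = 3.74 hours.

3.74 hours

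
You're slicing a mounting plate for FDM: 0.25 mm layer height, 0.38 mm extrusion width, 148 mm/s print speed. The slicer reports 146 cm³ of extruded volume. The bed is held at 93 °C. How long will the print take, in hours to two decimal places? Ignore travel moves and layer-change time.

2.88 hours

Bead cross-section = 0.25 × 0.38 = 0.095 mm².
Toolpath length = 146 cm³ / 0.095 mm² = 146000 / 0.095 = 1536842.1 mm.
Time extruding: 1536842.1 / 148 → 10384.1 s.
10384.1 s = 2.88 hours.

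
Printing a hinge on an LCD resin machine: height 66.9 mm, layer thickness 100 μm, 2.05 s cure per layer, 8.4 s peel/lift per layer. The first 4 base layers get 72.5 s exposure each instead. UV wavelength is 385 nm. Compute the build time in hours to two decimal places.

2.02 hours

Layers = ⌈66.9/0.1⌉ = 669.
Burn-in layers = 4 × (72.5 + 8.4) = 323.6 s.
Regular layers = 665 × (2.05 + 8.4), so 6949.25 s.
Total = 323.6 + 6949.25 = 7272.85 s = 2.02 hours.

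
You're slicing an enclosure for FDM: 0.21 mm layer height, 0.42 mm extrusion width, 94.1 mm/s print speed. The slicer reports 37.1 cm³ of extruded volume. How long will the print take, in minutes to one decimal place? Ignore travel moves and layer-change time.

Extrusion cross-section = 0.21 × 0.42, so 0.0882 mm².
Toolpath length = 37.1 cm³ / 0.0882 mm² = 37100 / 0.0882 = 420634.9 mm.
Print-move time = 420634.9 / 94.1 = 4470.1 s.
Converting: 4470.1 s = 74.5 minutes.

74.5 minutes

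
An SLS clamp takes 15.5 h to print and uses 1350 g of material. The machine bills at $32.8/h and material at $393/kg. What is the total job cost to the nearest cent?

Machine-time cost = 32.8 × 15.5, so $508.40.
Material cost = 393 × 1350/1000, so $530.55.
Job cost: 508.40 + 530.55 = $1038.95.

$1038.95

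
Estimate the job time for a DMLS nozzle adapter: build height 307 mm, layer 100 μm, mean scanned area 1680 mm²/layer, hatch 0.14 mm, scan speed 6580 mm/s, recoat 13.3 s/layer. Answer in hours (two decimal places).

Layers = ⌈307/0.1⌉ = 3070.
Hatch length per layer: 1680 / 0.14 → 12000 mm.
Laser time per layer = 12000 / 6580 = 1.8237 s.
Time per layer = 1.8237 + 13.3 = 15.1237 s.
3070 layers × 15.1237 s/layer = 46429.759 s, i.e. 12.90 hours.

12.90 hours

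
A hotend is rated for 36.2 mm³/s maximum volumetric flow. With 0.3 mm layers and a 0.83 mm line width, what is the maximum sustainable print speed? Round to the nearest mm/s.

Bead cross-section = 0.3 × 0.83, so 0.249 mm².
v_max = Q/A = 36.2/0.249 = 145.38 mm/s → 145 mm/s.

145 mm/s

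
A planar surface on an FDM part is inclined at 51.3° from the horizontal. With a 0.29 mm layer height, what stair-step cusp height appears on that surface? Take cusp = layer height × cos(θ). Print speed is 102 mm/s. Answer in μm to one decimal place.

181.3 μm

Cusp = layer height × cos(51.3°) = 0.29 × 0.6252 = 0.181308 mm = 181.3 μm.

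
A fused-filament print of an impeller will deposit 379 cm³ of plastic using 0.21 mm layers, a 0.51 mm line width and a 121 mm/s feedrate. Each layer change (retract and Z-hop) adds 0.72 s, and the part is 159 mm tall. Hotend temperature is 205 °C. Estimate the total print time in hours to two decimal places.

Extrusion cross-section = 0.21 × 0.51 = 0.1071 mm².
Toolpath length = 379 cm³ / 0.1071 mm² = 379000 / 0.1071 = 3538748.8 mm.
Time extruding: 3538748.8 / 121 → 29245.9 s.
Number of layers: 159 / 0.21 → 758 (rounded up).
Non-print overhead: 758 × 0.72 → 545.76 s.
Altogether 29245.9 + 545.76 = 29791.66 s, i.e. 8.28 hours.

8.28 hours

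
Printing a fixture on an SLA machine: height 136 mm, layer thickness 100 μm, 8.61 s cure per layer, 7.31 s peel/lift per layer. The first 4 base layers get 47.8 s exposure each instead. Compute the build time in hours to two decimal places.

Number of layers: 136 / 0.1 → 1360 (rounded up).
Base layers = 4 × (47.8 + 7.31) = 220.44 s.
Normal layers = 1356 × (8.61 + 7.31) = 21587.52 s.
Total = 220.44 + 21587.52 = 21807.96 s = 6.06 hours.

6.06 hours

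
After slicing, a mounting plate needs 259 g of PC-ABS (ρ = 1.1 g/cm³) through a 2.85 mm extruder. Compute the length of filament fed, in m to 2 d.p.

Volume = 259 g / 1.1 g·cm⁻³ = 235.4545 cm³ = 235454.5 mm³.
Cross-section of 2.85 mm filament: π·(2.85/2)² = 6.3794 mm².
Length = 235454.5 / 6.3794 = 36908.57 mm = 36.91 m.

36.91 m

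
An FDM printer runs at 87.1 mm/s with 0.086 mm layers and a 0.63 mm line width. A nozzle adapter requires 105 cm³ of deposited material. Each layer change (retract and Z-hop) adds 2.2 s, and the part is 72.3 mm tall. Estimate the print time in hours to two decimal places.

Line area: 0.086 × 0.63 → 0.05418 mm².
Total extruded path = 105000/0.05418 = 1937984.5 mm.
Extrusion time = 1937984.5 / 87.1, so 22250.1 s.
Number of layers: 72.3 / 0.086 → 841 (rounded up).
Layer-change overhead: 841 × 2.2 → 1850.2 s.
Altogether 22250.1 + 1850.2 = 24100.3 s, i.e. 6.69 hours.

6.69 hours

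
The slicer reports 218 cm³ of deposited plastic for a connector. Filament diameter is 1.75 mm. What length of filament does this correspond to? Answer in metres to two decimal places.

Filament cross-section = π × (1.75/2)² = 2.4053 mm².
L = 218000 mm³ / 2.4053 mm² = 90633.19 mm, i.e. 90.63 m.

90.63 m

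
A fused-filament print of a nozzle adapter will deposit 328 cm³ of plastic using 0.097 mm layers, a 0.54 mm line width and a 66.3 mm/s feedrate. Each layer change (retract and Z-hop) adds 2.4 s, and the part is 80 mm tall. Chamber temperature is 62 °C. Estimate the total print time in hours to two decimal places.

26.79 hours

Line area = 0.097 × 0.54 = 0.05238 mm².
Toolpath length = 328 cm³ / 0.05238 mm² = 328000 / 0.05238 = 6261932 mm.
Time extruding: 6261932 / 66.3 → 94448.4 s.
Layers = ⌈80/0.097⌉ = 825.
Non-print overhead: 825 × 2.4 → 1980 s.
Total = 94448.4 + 1980 = 96428.4 s = 26.79 hours.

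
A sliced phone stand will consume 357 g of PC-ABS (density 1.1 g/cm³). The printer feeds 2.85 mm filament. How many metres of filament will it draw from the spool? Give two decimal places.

50.87 m

Extruded volume: 357/1.1 = 324.5455 cm³ (324545.5 mm³).
A = π r² = π × 1.425² = 6.3794 mm².
Length = 324545.5 / 6.3794 = 50873.99 mm = 50.87 m.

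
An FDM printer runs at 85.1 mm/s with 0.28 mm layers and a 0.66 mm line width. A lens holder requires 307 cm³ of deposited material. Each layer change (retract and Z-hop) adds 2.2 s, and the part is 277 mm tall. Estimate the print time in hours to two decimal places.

Line area = 0.28 × 0.66 = 0.1848 mm².
Path length: 307000 mm³ / 0.1848 mm² → 1661255.4 mm.
Extrusion time = 1661255.4 / 85.1 = 19521.2 s.
Layer count = ceil(277 / 0.28) = 990.
Non-print overhead = 990 × 2.2 = 2178 s.
Altogether 19521.2 + 2178 = 21699.2 s, i.e. 6.03 hours.

6.03 hours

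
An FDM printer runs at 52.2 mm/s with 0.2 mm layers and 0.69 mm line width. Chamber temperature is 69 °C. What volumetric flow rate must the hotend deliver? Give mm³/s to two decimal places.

Bead cross-section: 0.2 × 0.69 → 0.138 mm².
Q = v·A = 52.2 × 0.138 = 7.20 mm³/s.

7.20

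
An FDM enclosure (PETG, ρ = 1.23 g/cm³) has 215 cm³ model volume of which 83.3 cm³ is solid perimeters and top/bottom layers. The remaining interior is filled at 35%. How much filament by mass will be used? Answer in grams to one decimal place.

159.2 g

Infill region: 215 − 83.3 → 131.7 cm³.
Infill volume = 0.35 × 131.7 = 46.095 cm³.
Total extruded = 83.3 + 46.095, so 129.395 cm³.
Mass = 129.395 × 1.23 = 159.15585 g.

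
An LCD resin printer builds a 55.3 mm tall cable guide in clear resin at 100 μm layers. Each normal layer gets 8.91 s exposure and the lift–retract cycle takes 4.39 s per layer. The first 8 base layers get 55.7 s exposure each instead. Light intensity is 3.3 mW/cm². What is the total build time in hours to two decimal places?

2.15 hours

Number of layers: 55.3 / 0.1 → 553 (rounded up).
Base layers = 8 × (55.7 + 4.39), so 480.72 s.
Remaining layers: 545 × (8.91 + 4.39) → 7248.5 s.
Sum: 480.72 + 7248.5 = 7729.22 s → 2.15 hours.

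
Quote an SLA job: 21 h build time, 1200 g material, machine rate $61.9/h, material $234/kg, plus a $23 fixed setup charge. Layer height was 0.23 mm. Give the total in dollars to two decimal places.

$1603.70

Machine-time cost = 61.9 × 21 = $1299.90.
Material cost = 234 × 1200/1000 = $280.80.
Adding setup: 1299.90 + 280.80 + 23 → $1603.70.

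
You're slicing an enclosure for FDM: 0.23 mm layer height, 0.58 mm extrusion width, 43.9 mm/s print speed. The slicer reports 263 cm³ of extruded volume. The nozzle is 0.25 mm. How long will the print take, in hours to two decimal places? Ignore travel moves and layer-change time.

12.47 hours

Bead cross-section = 0.23 × 0.58 = 0.1334 mm².
Total extruded path = 263000/0.1334 = 1971514.2 mm.
Extrusion time: 1971514.2 / 43.9 → 44909.2 s.
That's 44909.2 s → 12.47 hours.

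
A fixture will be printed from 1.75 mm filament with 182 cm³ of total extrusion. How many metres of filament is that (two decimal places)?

75.67 m

A = π r² = π × 0.875² = 2.4053 mm².
Length = 182 cm³ / 2.4053 mm² = 182000 / 2.4053 = 75666.24 mm = 75.67 m.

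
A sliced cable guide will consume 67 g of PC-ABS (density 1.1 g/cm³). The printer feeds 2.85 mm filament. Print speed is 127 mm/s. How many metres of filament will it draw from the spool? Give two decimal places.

Extruded volume: 67/1.1 = 60.9091 cm³ (60909.1 mm³).
A = π r² = π × 1.425² = 6.3794 mm².
L = V/A = 60909.1/6.3794 = 9547.78 mm → 9.55 m.

9.55 m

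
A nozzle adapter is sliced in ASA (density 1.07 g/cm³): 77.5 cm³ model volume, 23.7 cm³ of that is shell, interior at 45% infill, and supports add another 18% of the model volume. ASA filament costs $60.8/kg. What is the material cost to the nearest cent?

$4.02

Infill region = 77.5 − 23.7, so 53.8 cm³.
Deposited infill = 0.45 × 53.8 = 24.21 cm³.
Support = 0.18 × 77.5 = 13.95 cm³.
Total extruded: 23.7 + 24.21 + 13.95 → 61.86 cm³.
Mass = 61.86 × 1.07, so 66.1902 g.
Cost = 66.1902 g / 1000 × $60.8/kg = $4.02.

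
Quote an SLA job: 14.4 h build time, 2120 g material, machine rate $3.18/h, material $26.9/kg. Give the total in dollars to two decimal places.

$102.82

Machine cost = 3.18 × 14.4 = $45.792.
Feedstock cost: 26.9 × 2120/1000 → $57.028.
Total = 45.792 + 57.028 = $102.82.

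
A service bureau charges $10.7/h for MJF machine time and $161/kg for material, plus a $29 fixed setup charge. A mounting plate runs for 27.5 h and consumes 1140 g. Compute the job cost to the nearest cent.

Time charge: 10.7 × 27.5 → $294.25.
Feedstock cost: 161 × 1140/1000 → $183.54.
Total = 294.25 + 183.54 + 29 = $506.79.

$506.79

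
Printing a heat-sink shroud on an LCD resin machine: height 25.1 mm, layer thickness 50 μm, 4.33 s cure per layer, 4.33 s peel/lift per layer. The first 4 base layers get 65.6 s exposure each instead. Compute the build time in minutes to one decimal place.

Layers = ⌈25.1/0.05⌉ = 502.
Bottom layers: 4 × (65.6 + 4.33) → 279.72 s.
Normal layers = 498 × (4.33 + 4.33), so 4312.68 s.
Sum: 279.72 + 4312.68 = 4592.4 s → 76.5 minutes.

76.5 minutes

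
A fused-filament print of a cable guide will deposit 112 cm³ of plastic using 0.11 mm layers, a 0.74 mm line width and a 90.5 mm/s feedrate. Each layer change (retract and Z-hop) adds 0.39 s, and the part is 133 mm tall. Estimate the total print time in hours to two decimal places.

Bead cross-section: 0.11 × 0.74 → 0.0814 mm².
Path length: 112000 mm³ / 0.0814 mm² → 1375921.4 mm.
Extrusion time: 1375921.4 / 90.5 → 15203.6 s.
Layer count = ceil(133 / 0.11) = 1210.
Layer-change overhead = 1210 × 0.39, so 471.9 s.
Altogether 15203.6 + 471.9 = 15675.5 s, i.e. 4.35 hours.

4.35 hours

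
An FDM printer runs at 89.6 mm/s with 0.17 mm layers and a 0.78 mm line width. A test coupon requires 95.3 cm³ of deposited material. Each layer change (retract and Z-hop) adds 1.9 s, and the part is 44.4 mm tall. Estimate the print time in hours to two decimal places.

2.37 hours

Bead cross-section = 0.17 × 0.78, so 0.1326 mm².
Path length: 95300 mm³ / 0.1326 mm² → 718702.9 mm.
Time extruding: 718702.9 / 89.6 → 8021.2 s.
Number of layers: 44.4 / 0.17 → 262 (rounded up).
Non-print overhead = 262 × 1.9, so 497.8 s.
Altogether 8021.2 + 497.8 = 8519 s, i.e. 2.37 hours.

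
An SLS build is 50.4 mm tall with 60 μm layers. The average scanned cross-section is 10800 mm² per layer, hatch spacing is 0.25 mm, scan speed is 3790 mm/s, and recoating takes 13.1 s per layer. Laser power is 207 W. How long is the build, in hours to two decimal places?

Layer count = ceil(50.4 / 0.06) = 840.
Per-layer scan distance = 10800 / 0.25 = 43200 mm.
Per-layer scan time = 43200 / 3790, so 11.3984 s.
Per-layer time = 11.3984 + 13.1 = 24.4984 s.
Total: 840 × 24.4984 s = 20578.656 s → 5.72 hours.

5.72 hours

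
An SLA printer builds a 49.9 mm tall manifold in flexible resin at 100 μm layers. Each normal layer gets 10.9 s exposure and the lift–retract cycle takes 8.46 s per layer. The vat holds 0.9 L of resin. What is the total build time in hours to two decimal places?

2.68 hours

Layer count = ceil(49.9 / 0.1) = 499.
Each layer takes = 10.9 + 8.46 = 19.36 s.
Total = 499 × 19.36 = 9660.64 s = 2.68 hours.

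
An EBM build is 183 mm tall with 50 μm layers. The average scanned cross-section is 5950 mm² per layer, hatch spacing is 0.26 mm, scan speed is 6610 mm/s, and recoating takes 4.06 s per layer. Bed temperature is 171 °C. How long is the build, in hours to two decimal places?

Layer count = ceil(183 / 0.05) = 3660.
Per-layer scan distance = 5950 / 0.26 = 22884.6 mm.
Per-layer scan time = 22884.6 / 6610, so 3.4621 s.
Layer cycle: 3.4621 + 4.06 → 7.5221 s.
Total: 3660 × 7.5221 s = 27530.886 s → 7.65 hours.

7.65 hours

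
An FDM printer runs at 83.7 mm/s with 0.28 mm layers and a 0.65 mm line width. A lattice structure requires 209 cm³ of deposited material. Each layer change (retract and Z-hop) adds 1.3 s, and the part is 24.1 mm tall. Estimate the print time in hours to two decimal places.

Extrusion cross-section = 0.28 × 0.65 = 0.182 mm².
Path length: 209000 mm³ / 0.182 mm² → 1148351.6 mm.
Extrusion time = 1148351.6 / 83.7 = 13719.9 s.
Layers = ⌈24.1/0.28⌉ = 87.
Layer-change overhead = 87 × 1.3 = 113.1 s.
Total = 13719.9 + 113.1 = 13833 s = 3.84 hours.

3.84 hours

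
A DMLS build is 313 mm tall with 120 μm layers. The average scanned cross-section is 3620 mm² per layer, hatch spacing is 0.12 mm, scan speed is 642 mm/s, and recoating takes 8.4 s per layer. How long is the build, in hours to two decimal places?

Layers = ⌈313/0.12⌉ = 2609.
Per-layer scan distance = 3620 / 0.12, so 30166.7 mm.
Per-layer scan time = 30166.7 / 642 = 46.9886 s.
Layer cycle = 46.9886 + 8.4 = 55.3886 s.
Build time = 2609 × 55.3886 = 144508.8574 s = 40.14 hours.

40.14 hours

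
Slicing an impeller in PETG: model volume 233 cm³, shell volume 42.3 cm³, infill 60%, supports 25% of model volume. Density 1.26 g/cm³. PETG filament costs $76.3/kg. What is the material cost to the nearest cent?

$20.67

Infill region: 233 − 42.3 → 190.7 cm³.
Deposited infill = 0.60 × 190.7 = 114.42 cm³.
Support: 0.25 × 233 → 58.25 cm³.
Deposited volume = 42.3 + 114.42 + 58.25 = 214.97 cm³.
Mass: 214.97 × 1.26 → 270.8622 g.
Cost = 270.8622 g / 1000 × $76.3/kg = $20.67.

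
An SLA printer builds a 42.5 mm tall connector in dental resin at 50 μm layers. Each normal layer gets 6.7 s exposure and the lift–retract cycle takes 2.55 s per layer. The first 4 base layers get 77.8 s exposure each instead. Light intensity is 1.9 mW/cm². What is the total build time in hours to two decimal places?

2.26 hours

Layers = ⌈42.5/0.05⌉ = 850.
Burn-in layers: 4 × (77.8 + 2.55) → 321.4 s.
Normal layers = 846 × (6.7 + 2.55) = 7825.5 s.
Sum: 321.4 + 7825.5 = 8146.9 s → 2.26 hours.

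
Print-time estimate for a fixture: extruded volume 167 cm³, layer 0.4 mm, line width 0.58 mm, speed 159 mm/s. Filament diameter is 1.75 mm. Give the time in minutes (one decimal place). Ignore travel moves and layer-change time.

Line area: 0.4 × 0.58 → 0.232 mm².
Path length: 167000 mm³ / 0.232 mm² → 719827.6 mm.
Extrusion time = 719827.6 / 159 = 4527.2 s.
4527.2 s = 75.5 minutes.

75.5 minutes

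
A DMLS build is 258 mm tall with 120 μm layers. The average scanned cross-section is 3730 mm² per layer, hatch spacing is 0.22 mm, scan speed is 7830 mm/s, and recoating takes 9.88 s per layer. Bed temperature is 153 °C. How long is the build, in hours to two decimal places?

7.19 hours

Number of layers: 258 / 0.12 → 2150 (rounded up).
Scan path per layer = 3730 / 0.22 = 16954.5 mm.
Per-layer scan time: 16954.5 / 7830 → 2.1653 s.
Time per layer = 2.1653 + 9.88 = 12.0453 s.
2150 layers × 12.0453 s/layer = 25897.395 s, i.e. 7.19 hours.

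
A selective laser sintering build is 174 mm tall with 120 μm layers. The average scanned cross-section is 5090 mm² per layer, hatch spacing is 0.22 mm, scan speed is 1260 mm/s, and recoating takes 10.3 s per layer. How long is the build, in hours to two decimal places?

Number of layers: 174 / 0.12 → 1450 (rounded up).
Hatch length per layer = 5090 / 0.22 = 23136.4 mm.
Laser time per layer: 23136.4 / 1260 → 18.3622 s.
Layer cycle: 18.3622 + 10.3 → 28.6622 s.
Build time = 1450 × 28.6622 = 41560.19 s = 11.54 hours.

11.54 hours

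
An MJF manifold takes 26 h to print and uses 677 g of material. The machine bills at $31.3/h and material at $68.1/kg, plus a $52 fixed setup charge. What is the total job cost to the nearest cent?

$911.90

Machine cost = 31.3 × 26 = $813.80.
Material cost = 68.1 × 677/1000 = $46.1037.
Total = 813.80 + 46.1037 + 52 = 911.9037 ≈ $911.90.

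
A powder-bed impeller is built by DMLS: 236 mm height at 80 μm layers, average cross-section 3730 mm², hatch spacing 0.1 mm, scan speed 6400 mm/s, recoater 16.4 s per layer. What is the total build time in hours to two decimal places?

Number of layers: 236 / 0.08 → 2950 (rounded up).
Hatch length per layer = 3730 / 0.1 = 37300 mm.
Per-layer scan time = 37300 / 6400, so 5.8281 s.
Layer cycle = 5.8281 + 16.4, so 22.2281 s.
2950 layers × 22.2281 s/layer = 65572.895 s, i.e. 18.21 hours.

18.21 hours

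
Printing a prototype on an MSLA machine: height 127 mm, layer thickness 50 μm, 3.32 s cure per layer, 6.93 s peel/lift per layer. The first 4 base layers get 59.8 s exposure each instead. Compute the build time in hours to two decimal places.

Layers = ⌈127/0.05⌉ = 2540.
Burn-in layers = 4 × (59.8 + 6.93), so 266.92 s.
Regular layers = 2536 × (3.32 + 6.93) = 25994 s.
Sum: 266.92 + 25994 = 26260.92 s → 7.29 hours.

7.29 hours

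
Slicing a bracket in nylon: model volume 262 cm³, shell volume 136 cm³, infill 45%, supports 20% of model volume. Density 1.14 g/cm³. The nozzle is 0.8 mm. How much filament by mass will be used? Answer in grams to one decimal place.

279.4 g

Infill region = 262 − 136 = 126 cm³.
Deposited infill = 0.45 × 126 = 56.7 cm³.
Support = 0.20 × 262 = 52.4 cm³.
Deposited volume = 136 + 56.7 + 52.4 = 245.1 cm³.
Mass = 245.1 × 1.14, so 279.414 g.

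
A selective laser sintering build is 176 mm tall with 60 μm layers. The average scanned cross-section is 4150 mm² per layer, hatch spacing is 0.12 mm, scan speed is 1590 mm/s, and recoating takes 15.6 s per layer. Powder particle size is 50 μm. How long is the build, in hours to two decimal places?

30.44 hours

Number of layers: 176 / 0.06 → 2934 (rounded up).
Per-layer scan distance = 4150 / 0.12 = 34583.3 mm.
Scan time per layer = 34583.3 / 1590, so 21.7505 s.
Time per layer = 21.7505 + 15.6, so 37.3505 s.
2934 layers × 37.3505 s/layer = 109586.367 s, i.e. 30.44 hours.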